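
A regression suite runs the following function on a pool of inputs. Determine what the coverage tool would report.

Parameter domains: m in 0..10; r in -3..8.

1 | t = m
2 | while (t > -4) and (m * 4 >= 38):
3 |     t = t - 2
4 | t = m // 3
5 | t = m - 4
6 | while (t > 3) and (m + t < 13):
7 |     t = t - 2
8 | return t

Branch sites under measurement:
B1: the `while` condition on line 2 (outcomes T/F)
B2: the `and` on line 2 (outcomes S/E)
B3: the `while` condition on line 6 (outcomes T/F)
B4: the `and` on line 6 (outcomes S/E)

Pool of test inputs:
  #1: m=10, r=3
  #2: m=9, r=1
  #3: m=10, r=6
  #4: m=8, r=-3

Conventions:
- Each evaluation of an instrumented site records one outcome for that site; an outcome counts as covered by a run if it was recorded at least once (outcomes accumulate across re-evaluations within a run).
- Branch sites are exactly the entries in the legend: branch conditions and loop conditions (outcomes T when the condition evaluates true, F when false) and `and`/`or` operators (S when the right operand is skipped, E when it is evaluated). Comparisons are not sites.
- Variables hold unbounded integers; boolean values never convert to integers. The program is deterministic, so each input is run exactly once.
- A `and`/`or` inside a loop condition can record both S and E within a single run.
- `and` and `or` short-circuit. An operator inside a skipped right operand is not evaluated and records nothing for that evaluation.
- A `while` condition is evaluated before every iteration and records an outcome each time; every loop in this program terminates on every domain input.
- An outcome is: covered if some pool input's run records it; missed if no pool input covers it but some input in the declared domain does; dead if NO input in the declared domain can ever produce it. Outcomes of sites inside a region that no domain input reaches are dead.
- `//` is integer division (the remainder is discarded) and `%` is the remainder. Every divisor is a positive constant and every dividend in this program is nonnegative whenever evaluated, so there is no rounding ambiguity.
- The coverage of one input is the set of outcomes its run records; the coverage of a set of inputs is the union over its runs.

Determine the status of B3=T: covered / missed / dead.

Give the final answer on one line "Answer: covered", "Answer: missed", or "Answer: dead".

B3=T is recorded by pool input(s) 4 -> covered

Answer: covered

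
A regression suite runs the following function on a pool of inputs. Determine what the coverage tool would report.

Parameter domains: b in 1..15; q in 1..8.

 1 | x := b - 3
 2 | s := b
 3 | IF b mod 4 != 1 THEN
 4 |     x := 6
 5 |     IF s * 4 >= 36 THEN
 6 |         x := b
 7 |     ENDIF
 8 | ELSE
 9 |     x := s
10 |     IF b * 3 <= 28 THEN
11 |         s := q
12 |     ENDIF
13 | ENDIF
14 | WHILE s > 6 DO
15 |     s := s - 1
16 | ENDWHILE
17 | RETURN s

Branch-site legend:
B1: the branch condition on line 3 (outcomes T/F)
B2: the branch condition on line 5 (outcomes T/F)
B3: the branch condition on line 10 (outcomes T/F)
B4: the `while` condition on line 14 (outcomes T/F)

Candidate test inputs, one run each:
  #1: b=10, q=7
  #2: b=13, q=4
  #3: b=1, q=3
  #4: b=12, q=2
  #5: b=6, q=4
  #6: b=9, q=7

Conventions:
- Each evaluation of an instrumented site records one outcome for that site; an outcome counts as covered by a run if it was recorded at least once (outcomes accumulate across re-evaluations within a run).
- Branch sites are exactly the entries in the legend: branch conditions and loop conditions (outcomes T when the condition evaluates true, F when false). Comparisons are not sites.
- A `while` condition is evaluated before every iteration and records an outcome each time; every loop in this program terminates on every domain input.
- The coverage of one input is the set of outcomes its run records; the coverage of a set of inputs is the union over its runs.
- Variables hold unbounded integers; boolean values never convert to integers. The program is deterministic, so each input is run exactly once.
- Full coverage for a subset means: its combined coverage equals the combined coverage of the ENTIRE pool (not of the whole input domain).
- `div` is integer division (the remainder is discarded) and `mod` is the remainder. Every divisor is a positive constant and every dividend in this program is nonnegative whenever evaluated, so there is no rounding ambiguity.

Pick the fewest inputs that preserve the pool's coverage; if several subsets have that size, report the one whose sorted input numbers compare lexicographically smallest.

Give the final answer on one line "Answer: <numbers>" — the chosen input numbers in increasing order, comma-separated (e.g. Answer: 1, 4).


test 1 (b=10, q=7) fires B1->T, B2->T, B4->T, B4->T, B4->T, B4->T, B4->F; hits B1=T, B2=T, B4=T, B4=F
test 2 (b=13, q=4) fires B1->F, B3->F, B4->T, B4->T, B4->T, B4->T, B4->T, B4->T, B4->T, B4->F; hits B1=F, B3=F, B4=T, B4=F
test 3 (b=1, q=3) fires B1->F, B3->T, B4->F; hits B1=F, B3=T, B4=F
test 4 (b=12, q=2) fires B1->T, B2->T, B4->T, B4->T, B4->T, B4->T, B4->T, B4->T, B4->F; hits B1=T, B2=T, B4=T, B4=F
test 5 (b=6, q=4) fires B1->T, B2->F, B4->F; hits B1=T, B2=F, B4=F
test 6 (b=9, q=7) fires B1->F, B3->T, B4->T, B4->F; hits B1=F, B3=T, B4=T, B4=F
the full pool covers 8 outcomes: B1=T, B1=F, B2=T, B2=F, B3=T, B3=F, B4=T, B4=F
checked all size-1 subsets: none covers 8 outcomes (max 4/8)
checked all size-2 subsets: none covers 8 outcomes (max 6/8)
checked all size-3 subsets: none covers 8 outcomes (max 7/8)
size 4: inputs {1, 2, 3, 5} cover all 8 outcomes, and no lexicographically smaller subset of this size does
Answer: 1, 2, 3, 5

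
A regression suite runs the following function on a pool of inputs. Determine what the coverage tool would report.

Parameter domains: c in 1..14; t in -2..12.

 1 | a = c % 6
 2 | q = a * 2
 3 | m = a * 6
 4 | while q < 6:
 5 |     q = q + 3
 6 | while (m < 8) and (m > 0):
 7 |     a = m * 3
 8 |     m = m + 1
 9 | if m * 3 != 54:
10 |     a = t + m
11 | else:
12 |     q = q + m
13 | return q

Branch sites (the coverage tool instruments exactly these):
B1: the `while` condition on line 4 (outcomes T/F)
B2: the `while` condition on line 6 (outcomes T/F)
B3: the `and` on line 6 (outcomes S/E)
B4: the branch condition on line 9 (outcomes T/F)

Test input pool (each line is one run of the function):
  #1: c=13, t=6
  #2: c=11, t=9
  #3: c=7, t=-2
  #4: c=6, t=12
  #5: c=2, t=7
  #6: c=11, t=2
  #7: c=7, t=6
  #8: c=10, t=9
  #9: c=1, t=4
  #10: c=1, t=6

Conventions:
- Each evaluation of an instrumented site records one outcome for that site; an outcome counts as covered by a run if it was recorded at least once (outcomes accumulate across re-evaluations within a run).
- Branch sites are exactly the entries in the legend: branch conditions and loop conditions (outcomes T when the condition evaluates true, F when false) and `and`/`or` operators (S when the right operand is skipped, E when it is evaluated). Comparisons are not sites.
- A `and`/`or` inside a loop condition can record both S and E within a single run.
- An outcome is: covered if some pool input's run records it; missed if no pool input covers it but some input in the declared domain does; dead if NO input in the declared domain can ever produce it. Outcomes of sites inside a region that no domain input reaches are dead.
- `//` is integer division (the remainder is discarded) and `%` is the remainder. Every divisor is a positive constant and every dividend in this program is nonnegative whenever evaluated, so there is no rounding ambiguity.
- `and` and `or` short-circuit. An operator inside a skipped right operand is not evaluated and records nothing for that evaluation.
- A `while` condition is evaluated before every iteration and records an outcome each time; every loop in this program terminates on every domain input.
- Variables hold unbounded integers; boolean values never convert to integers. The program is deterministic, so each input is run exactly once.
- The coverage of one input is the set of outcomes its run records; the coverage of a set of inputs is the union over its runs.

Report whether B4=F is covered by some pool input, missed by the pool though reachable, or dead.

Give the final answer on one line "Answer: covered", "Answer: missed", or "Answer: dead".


no pool input records B4=F
but domain input (c=3, t=-2) does record it -> reachable, so missed
Answer: missed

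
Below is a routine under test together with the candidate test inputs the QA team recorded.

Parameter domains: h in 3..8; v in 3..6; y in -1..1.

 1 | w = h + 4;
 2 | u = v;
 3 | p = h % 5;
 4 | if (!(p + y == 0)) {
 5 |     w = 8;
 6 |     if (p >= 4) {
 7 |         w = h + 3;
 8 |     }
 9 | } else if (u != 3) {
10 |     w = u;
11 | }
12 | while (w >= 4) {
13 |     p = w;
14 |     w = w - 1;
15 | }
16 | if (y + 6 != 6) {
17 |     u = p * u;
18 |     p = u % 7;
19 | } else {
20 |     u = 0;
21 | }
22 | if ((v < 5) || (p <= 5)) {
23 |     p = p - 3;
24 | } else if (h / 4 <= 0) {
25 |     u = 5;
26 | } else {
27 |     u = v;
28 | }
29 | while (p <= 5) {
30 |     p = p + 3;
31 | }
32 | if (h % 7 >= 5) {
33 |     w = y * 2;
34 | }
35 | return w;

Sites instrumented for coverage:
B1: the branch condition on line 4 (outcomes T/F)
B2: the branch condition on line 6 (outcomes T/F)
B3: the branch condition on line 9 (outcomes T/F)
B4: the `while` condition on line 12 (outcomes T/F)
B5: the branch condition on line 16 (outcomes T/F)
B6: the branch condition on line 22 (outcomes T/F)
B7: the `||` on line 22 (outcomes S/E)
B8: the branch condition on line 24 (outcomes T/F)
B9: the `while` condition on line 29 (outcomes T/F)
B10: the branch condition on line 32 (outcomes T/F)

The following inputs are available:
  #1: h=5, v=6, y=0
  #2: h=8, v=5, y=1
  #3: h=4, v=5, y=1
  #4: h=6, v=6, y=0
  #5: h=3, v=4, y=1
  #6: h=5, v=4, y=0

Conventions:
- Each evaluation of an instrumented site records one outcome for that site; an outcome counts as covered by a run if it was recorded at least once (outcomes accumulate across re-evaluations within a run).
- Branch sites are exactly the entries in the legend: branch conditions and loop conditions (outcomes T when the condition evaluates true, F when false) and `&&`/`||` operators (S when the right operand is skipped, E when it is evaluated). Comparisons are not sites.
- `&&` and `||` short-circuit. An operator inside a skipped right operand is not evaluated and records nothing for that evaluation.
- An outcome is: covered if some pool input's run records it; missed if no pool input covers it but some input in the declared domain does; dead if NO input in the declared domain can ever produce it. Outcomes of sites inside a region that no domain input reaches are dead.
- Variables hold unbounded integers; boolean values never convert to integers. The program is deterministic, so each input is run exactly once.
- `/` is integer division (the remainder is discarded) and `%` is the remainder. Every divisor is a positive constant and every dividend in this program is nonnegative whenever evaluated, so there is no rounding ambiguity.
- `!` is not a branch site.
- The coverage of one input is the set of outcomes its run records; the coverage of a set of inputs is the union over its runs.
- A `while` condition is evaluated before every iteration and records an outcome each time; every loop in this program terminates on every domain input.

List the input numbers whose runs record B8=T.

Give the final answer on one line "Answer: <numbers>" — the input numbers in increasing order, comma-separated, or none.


input #1 (h=5, v=6, y=0): misses B8=T
input #2 (h=8, v=5, y=1): misses B8=T
input #3 (h=4, v=5, y=1): misses B8=T
input #4 (h=6, v=6, y=0): misses B8=T
input #5 (h=3, v=4, y=1): misses B8=T
input #6 (h=5, v=4, y=0): misses B8=T
Answer: none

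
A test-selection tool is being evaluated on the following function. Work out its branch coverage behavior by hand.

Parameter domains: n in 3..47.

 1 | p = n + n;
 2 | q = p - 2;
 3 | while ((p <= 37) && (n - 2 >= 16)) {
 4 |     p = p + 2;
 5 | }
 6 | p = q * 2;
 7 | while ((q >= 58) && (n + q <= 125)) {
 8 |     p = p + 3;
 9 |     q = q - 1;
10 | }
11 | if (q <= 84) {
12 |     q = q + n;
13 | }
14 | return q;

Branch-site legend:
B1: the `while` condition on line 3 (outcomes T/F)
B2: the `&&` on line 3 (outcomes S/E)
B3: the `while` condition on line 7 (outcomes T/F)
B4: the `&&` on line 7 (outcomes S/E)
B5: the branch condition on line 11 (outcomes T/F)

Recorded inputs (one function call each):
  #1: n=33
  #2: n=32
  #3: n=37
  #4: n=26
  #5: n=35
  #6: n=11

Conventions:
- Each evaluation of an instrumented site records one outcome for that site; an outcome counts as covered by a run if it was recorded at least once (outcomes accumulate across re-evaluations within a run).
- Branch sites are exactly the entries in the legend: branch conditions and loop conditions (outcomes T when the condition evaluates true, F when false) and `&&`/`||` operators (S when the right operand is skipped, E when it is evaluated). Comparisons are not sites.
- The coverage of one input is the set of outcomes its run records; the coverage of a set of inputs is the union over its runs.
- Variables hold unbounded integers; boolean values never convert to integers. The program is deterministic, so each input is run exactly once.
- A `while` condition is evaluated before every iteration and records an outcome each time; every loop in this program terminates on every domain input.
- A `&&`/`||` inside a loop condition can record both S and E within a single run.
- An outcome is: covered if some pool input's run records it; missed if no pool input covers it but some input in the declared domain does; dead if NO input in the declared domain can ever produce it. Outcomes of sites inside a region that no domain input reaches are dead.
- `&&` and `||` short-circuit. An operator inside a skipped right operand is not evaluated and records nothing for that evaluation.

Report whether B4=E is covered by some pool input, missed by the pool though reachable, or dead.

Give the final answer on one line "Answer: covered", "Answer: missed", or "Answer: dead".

B4=E is recorded by pool input(s) 1, 2, 3, 5 -> covered

Answer: covered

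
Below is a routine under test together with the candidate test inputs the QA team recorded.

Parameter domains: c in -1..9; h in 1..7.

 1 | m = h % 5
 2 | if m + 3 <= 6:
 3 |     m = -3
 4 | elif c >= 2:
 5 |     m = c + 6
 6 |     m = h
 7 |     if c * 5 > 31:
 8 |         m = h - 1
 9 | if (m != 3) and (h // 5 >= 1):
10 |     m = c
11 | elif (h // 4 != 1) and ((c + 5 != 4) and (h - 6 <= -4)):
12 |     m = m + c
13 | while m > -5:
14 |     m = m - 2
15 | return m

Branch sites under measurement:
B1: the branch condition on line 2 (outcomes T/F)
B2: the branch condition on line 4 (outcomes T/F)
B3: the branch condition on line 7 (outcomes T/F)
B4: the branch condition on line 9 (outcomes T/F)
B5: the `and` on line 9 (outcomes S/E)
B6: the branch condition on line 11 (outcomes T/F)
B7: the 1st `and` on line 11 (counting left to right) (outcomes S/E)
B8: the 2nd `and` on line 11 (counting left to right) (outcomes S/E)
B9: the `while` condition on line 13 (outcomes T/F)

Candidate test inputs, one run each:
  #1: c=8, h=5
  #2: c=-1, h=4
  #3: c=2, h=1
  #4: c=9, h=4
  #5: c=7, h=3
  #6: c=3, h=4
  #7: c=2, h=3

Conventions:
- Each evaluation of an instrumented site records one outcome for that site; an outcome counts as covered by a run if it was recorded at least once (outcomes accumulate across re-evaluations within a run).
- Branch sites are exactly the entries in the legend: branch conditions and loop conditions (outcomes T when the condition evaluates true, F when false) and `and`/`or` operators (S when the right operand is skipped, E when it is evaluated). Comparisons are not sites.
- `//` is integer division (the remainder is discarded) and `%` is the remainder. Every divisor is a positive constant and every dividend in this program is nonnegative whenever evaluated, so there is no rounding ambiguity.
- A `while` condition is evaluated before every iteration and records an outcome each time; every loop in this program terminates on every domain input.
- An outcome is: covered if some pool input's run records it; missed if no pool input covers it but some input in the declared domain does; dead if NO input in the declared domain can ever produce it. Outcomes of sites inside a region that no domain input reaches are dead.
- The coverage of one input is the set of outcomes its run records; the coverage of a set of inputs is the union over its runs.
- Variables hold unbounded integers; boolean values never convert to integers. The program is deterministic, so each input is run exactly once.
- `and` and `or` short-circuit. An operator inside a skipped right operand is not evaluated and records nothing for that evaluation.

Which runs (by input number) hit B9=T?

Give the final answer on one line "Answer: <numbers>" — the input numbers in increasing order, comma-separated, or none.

input #1 (c=8, h=5): covers B9=T
input #2 (c=-1, h=4): covers B9=T
input #3 (c=2, h=1): covers B9=T
input #4 (c=9, h=4): covers B9=T
input #5 (c=7, h=3): covers B9=T
input #6 (c=3, h=4): covers B9=T
input #7 (c=2, h=3): covers B9=T

Answer: 1, 2, 3, 4, 5, 6, 7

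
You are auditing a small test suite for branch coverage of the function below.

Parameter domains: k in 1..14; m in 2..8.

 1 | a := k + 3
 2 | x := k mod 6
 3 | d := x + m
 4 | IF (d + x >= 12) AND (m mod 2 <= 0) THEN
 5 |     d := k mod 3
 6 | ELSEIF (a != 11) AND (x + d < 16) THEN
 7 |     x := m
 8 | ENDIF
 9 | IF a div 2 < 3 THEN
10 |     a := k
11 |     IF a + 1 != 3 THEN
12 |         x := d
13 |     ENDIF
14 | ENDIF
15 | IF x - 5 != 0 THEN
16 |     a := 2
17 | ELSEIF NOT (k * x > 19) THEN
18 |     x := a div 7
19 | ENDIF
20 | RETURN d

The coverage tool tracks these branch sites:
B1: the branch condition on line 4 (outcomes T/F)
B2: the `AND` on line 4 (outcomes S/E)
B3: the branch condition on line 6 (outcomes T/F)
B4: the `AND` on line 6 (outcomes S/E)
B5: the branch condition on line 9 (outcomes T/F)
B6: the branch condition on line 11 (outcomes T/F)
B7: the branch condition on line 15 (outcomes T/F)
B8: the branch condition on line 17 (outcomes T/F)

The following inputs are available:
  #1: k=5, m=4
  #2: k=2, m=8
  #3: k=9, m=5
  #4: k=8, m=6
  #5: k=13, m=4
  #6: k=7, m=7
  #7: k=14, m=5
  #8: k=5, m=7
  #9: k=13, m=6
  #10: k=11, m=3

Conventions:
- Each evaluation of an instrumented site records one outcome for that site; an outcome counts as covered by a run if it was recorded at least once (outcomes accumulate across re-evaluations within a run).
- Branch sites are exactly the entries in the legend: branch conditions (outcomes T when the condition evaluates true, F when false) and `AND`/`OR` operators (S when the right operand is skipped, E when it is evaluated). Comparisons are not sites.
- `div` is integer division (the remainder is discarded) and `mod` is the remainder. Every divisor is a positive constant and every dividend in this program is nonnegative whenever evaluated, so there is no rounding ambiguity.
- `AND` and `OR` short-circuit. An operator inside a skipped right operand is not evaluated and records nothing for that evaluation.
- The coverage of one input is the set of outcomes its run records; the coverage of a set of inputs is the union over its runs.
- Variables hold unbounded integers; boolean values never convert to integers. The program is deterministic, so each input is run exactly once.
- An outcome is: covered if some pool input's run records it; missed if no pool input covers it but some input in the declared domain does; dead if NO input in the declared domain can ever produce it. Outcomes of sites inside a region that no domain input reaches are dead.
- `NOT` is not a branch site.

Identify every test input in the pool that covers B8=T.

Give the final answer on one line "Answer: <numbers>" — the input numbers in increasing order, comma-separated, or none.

input #1 (k=5, m=4): does not produce B8=T
input #2 (k=2, m=8): does not produce B8=T
input #3 (k=9, m=5): does not produce B8=T
input #4 (k=8, m=6): does not produce B8=T
input #5 (k=13, m=4): does not produce B8=T
input #6 (k=7, m=7): does not produce B8=T
input #7 (k=14, m=5): does not produce B8=T
input #8 (k=5, m=7): does not produce B8=T
input #9 (k=13, m=6): does not produce B8=T
input #10 (k=11, m=3): does not produce B8=T

Answer: none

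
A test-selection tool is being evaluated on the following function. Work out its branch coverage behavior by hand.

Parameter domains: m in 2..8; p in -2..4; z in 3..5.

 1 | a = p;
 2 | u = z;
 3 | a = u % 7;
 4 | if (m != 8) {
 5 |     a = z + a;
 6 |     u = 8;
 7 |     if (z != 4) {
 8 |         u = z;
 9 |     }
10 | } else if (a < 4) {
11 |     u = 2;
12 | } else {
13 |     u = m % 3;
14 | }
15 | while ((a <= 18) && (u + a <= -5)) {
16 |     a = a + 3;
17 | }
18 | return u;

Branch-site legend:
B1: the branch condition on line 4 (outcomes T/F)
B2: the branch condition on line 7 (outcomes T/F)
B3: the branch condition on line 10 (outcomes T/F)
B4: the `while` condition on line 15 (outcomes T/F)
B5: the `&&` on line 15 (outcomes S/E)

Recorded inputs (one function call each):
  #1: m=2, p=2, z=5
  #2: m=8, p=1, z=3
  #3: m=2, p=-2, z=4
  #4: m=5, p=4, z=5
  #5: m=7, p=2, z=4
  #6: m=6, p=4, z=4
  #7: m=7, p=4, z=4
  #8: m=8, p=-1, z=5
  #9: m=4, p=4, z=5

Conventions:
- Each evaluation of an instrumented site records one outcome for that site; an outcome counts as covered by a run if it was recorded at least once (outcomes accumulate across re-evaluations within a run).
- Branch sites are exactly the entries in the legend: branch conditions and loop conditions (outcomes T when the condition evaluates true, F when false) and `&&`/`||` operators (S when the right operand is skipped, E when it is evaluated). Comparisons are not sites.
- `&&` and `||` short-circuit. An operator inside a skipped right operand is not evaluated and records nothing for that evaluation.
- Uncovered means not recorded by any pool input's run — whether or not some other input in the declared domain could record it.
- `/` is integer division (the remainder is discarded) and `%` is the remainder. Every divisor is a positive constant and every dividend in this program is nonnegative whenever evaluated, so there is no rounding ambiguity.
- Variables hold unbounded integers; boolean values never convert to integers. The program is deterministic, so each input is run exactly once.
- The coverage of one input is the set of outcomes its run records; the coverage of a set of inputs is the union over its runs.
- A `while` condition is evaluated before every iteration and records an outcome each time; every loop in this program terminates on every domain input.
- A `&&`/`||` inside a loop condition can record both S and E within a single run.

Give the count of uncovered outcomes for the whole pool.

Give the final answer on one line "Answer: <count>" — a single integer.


#1 (m=2, p=2, z=5) -> covered: B1=T, B2=T, B4=F, B5=E
#2 (m=8, p=1, z=3) -> covered: B1=F, B3=T, B4=F, B5=E
#3 (m=2, p=-2, z=4) -> covered: B1=T, B2=F, B4=F, B5=E
#4 (m=5, p=4, z=5) -> covered: B1=T, B2=T, B4=F, B5=E
#5 (m=7, p=2, z=4) -> covered: B1=T, B2=F, B4=F, B5=E
#6 (m=6, p=4, z=4) -> covered: B1=T, B2=F, B4=F, B5=E
#7 (m=7, p=4, z=4) -> covered: B1=T, B2=F, B4=F, B5=E
#8 (m=8, p=-1, z=5) -> covered: B1=F, B3=F, B4=F, B5=E
#9 (m=4, p=4, z=5) -> covered: B1=T, B2=T, B4=F, B5=E
union over the pool: B1=T, B1=F, B2=T, B2=F, B3=T, B3=F, B4=F, B5=E
uncovered (2 of 10): B4=T, B5=S
Answer: 2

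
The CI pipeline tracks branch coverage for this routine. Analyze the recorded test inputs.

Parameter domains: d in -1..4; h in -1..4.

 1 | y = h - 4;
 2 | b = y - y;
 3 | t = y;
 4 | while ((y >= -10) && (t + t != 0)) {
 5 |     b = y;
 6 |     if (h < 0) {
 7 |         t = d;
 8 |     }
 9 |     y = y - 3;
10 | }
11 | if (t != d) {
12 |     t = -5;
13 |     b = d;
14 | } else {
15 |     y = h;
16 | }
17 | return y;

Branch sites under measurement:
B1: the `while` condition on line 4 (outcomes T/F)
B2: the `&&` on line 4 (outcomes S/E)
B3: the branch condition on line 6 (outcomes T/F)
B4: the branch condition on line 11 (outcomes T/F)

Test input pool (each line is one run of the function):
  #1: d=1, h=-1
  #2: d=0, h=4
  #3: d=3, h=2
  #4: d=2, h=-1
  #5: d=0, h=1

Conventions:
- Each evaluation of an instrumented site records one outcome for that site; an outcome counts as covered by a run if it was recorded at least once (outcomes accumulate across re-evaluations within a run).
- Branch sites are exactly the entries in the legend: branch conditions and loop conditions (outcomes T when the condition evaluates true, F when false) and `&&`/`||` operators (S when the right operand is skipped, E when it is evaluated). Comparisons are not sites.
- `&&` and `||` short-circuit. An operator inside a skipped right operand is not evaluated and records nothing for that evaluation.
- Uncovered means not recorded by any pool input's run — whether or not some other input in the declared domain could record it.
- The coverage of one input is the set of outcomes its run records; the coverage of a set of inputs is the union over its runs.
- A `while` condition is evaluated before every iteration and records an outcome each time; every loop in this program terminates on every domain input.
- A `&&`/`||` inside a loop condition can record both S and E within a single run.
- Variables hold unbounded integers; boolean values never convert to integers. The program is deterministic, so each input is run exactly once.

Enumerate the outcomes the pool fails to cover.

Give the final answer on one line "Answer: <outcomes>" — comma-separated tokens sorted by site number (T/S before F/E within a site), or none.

#1 (d=1, h=-1) -> B2->E, B1->T, B3->T, B2->E, B1->T, B3->T, B2->S, B1->F, B4->F; covered: B1=T, B1=F, B2=S, B2=E, B3=T, B4=F
#2 (d=0, h=4) -> B2->E, B1->F, B4->F; covered: B1=F, B2=E, B4=F
#3 (d=3, h=2) -> B2->E, B1->T, B3->F, B2->E, B1->T, B3->F, B2->E, B1->T, B3->F, B2->S, B1->F, B4->T; covered: B1=T, B1=F, B2=S, B2=E, B3=F, B4=T
#4 (d=2, h=-1) -> B2->E, B1->T, B3->T, B2->E, B1->T, B3->T, B2->S, B1->F, B4->F; covered: B1=T, B1=F, B2=S, B2=E, B3=T, B4=F
#5 (d=0, h=1) -> B2->E, B1->T, B3->F, B2->E, B1->T, B3->F, B2->E, B1->T, B3->F, B2->S, B1->F, B4->T; covered: B1=T, B1=F, B2=S, B2=E, B3=F, B4=T
union over the pool: B1=T, B1=F, B2=S, B2=E, B3=T, B3=F, B4=T, B4=F
uncovered (0 of 8): none

Answer: none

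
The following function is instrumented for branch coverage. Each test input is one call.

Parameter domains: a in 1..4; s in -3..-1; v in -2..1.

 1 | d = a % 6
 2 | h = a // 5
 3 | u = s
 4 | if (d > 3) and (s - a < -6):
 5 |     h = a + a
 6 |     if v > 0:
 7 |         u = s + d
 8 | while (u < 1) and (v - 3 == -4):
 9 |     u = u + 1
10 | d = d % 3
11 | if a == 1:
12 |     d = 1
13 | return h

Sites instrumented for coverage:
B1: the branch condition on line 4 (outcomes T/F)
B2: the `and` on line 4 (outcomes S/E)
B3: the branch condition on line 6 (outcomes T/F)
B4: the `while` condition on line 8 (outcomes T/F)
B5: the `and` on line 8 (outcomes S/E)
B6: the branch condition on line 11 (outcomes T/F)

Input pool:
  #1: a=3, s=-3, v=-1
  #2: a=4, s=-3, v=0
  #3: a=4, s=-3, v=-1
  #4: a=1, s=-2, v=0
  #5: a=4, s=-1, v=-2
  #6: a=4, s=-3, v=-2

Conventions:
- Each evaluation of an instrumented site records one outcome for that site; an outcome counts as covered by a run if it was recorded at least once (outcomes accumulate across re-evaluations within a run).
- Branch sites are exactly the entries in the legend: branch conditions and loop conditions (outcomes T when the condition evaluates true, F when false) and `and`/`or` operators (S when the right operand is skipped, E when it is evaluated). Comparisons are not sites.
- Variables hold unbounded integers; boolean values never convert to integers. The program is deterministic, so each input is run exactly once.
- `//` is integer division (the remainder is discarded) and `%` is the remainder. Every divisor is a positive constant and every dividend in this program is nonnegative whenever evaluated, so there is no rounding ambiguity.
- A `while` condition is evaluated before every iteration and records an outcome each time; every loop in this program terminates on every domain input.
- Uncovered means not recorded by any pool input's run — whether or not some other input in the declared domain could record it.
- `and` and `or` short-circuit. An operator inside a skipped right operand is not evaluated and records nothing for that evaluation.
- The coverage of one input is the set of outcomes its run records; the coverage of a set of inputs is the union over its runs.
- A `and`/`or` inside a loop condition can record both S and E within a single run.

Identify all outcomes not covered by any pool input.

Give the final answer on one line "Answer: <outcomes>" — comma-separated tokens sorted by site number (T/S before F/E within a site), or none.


input #1 (a=3, s=-3, v=-1): events B2->S, B1->F, B5->E, B4->T, B5->E, B4->T, B5->E, B4->T, B5->E, B4->T, B5->S, B4->F, B6->F; covers B1=F, B2=S, B4=T, B4=F, B5=S, B5=E, B6=F
input #2 (a=4, s=-3, v=0): events B2->E, B1->T, B3->F, B5->E, B4->F, B6->F; covers B1=T, B2=E, B3=F, B4=F, B5=E, B6=F
input #3 (a=4, s=-3, v=-1): events B2->E, B1->T, B3->F, B5->E, B4->T, B5->E, B4->T, B5->E, B4->T, B5->E, B4->T, B5->S, B4->F, B6->F; covers B1=T, B2=E, B3=F, B4=T, B4=F, B5=S, B5=E, B6=F
input #4 (a=1, s=-2, v=0): events B2->S, B1->F, B5->E, B4->F, B6->T; covers B1=F, B2=S, B4=F, B5=E, B6=T
input #5 (a=4, s=-1, v=-2): events B2->E, B1->F, B5->E, B4->F, B6->F; covers B1=F, B2=E, B4=F, B5=E, B6=F
input #6 (a=4, s=-3, v=-2): events B2->E, B1->T, B3->F, B5->E, B4->F, B6->F; covers B1=T, B2=E, B3=F, B4=F, B5=E, B6=F
union over the pool: B1=T, B1=F, B2=S, B2=E, B3=F, B4=T, B4=F, B5=S, B5=E, B6=T, B6=F
uncovered (1 of 12): B3=T
Answer: B3=T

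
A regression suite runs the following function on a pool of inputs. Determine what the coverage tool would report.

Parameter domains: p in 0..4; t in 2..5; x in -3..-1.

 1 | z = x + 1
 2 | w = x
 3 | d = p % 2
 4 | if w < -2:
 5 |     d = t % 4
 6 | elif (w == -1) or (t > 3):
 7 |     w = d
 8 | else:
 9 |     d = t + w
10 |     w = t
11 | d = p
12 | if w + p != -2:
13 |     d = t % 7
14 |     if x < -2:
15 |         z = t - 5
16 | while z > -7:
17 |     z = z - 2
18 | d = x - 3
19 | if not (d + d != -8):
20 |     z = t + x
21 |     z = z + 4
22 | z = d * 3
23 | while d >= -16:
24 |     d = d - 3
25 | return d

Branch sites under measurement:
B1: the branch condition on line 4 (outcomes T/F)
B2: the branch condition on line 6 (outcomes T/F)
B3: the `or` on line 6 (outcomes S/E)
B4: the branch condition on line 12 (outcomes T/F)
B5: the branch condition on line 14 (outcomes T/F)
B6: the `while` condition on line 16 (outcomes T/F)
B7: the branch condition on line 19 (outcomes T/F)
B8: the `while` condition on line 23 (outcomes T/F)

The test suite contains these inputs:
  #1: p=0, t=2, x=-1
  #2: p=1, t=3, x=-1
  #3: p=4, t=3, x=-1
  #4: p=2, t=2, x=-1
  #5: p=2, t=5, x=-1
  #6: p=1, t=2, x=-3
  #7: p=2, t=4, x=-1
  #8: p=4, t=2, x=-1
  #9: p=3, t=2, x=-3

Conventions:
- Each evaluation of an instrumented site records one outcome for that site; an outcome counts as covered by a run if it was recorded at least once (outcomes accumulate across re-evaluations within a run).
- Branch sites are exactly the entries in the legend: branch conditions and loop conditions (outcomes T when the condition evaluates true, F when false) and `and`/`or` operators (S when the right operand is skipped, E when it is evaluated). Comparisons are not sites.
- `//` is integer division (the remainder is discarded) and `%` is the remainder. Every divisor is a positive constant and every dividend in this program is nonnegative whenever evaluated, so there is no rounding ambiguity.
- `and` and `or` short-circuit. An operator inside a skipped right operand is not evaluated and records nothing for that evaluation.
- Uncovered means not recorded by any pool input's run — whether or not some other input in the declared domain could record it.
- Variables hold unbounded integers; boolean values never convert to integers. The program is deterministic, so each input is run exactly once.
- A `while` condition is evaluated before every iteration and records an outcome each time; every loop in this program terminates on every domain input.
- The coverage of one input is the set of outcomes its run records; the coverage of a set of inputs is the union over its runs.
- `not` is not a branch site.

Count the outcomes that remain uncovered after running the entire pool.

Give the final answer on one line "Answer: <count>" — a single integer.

input #1 (p=0, t=2, x=-1): covers B1=F, B2=T, B3=S, B4=T, B5=F, B6=T, B6=F, B7=T, B8=T, B8=F
input #2 (p=1, t=3, x=-1): covers B1=F, B2=T, B3=S, B4=T, B5=F, B6=T, B6=F, B7=T, B8=T, B8=F
input #3 (p=4, t=3, x=-1): covers B1=F, B2=T, B3=S, B4=T, B5=F, B6=T, B6=F, B7=T, B8=T, B8=F
input #4 (p=2, t=2, x=-1): covers B1=F, B2=T, B3=S, B4=T, B5=F, B6=T, B6=F, B7=T, B8=T, B8=F
input #5 (p=2, t=5, x=-1): covers B1=F, B2=T, B3=S, B4=T, B5=F, B6=T, B6=F, B7=T, B8=T, B8=F
input #6 (p=1, t=2, x=-3): covers B1=T, B4=F, B6=T, B6=F, B7=F, B8=T, B8=F
input #7 (p=2, t=4, x=-1): covers B1=F, B2=T, B3=S, B4=T, B5=F, B6=T, B6=F, B7=T, B8=T, B8=F
input #8 (p=4, t=2, x=-1): covers B1=F, B2=T, B3=S, B4=T, B5=F, B6=T, B6=F, B7=T, B8=T, B8=F
input #9 (p=3, t=2, x=-3): covers B1=T, B4=T, B5=T, B6=T, B6=F, B7=F, B8=T, B8=F
union over the pool: B1=T, B1=F, B2=T, B3=S, B4=T, B4=F, B5=T, B5=F, B6=T, B6=F, B7=T, B7=F, B8=T, B8=F
uncovered (2 of 16): B2=F, B3=E

Answer: 2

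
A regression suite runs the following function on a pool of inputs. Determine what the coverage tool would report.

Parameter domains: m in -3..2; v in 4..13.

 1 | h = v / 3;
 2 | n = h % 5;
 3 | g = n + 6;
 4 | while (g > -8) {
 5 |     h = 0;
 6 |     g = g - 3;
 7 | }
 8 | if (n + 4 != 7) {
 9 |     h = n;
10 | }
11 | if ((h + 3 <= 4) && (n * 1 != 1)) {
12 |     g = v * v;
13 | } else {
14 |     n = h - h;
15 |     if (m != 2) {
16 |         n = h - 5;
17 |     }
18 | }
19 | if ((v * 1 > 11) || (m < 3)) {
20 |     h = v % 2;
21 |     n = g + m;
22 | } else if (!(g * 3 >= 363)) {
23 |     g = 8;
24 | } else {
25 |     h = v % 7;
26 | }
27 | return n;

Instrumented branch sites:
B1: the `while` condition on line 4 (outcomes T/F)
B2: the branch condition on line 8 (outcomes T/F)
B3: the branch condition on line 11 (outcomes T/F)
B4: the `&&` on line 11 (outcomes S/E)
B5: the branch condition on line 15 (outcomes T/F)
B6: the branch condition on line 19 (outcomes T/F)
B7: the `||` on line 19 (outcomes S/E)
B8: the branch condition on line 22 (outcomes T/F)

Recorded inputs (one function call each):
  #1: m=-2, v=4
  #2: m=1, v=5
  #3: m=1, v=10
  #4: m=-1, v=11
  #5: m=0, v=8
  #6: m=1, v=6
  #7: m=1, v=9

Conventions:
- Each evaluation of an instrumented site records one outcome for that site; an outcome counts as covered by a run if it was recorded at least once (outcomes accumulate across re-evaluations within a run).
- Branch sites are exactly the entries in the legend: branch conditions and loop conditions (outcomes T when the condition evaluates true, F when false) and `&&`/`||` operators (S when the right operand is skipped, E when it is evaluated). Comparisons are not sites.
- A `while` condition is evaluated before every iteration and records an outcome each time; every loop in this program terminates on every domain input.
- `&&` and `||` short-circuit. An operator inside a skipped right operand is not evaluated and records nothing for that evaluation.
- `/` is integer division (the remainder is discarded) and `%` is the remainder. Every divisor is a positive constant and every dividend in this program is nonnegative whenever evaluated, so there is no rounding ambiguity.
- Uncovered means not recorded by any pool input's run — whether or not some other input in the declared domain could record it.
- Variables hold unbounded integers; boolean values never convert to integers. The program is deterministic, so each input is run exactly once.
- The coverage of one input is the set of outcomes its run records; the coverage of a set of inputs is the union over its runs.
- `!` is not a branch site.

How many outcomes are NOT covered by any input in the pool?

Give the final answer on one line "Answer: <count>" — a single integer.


#1 (m=-2, v=4) -> B1->T, B1->T, B1->T, B1->T, B1->T, B1->F, B2->T, B4->E, B3->F, B5->T, B7->E, B6->T; covered: B1=T, B1=F, B2=T, B3=F, B4=E, B5=T, B6=T, B7=E
#2 (m=1, v=5) -> B1->T, B1->T, B1->T, B1->T, B1->T, B1->F, B2->T, B4->E, B3->F, B5->T, B7->E, B6->T; covered: B1=T, B1=F, B2=T, B3=F, B4=E, B5=T, B6=T, B7=E
#3 (m=1, v=10) -> B1->T, B1->T, B1->T, B1->T, B1->T, B1->T, B1->F, B2->F, B4->E, B3->T, B7->E, B6->T; covered: B1=T, B1=F, B2=F, B3=T, B4=E, B6=T, B7=E
#4 (m=-1, v=11) -> B1->T, B1->T, B1->T, B1->T, B1->T, B1->T, B1->F, B2->F, B4->E, B3->T, B7->E, B6->T; covered: B1=T, B1=F, B2=F, B3=T, B4=E, B6=T, B7=E
#5 (m=0, v=8) -> B1->T, B1->T, B1->T, B1->T, B1->T, B1->T, B1->F, B2->T, B4->S, B3->F, B5->T, B7->E, B6->T; covered: B1=T, B1=F, B2=T, B3=F, B4=S, B5=T, B6=T, B7=E
#6 (m=1, v=6) -> B1->T, B1->T, B1->T, B1->T, B1->T, B1->T, B1->F, B2->T, B4->S, B3->F, B5->T, B7->E, B6->T; covered: B1=T, B1=F, B2=T, B3=F, B4=S, B5=T, B6=T, B7=E
#7 (m=1, v=9) -> B1->T, B1->T, B1->T, B1->T, B1->T, B1->T, B1->F, B2->F, B4->E, B3->T, B7->E, B6->T; covered: B1=T, B1=F, B2=F, B3=T, B4=E, B6=T, B7=E
union over the pool: B1=T, B1=F, B2=T, B2=F, B3=T, B3=F, B4=S, B4=E, B5=T, B6=T, B7=E
uncovered (5 of 16): B5=F, B6=F, B7=S, B8=T, B8=F
Answer: 5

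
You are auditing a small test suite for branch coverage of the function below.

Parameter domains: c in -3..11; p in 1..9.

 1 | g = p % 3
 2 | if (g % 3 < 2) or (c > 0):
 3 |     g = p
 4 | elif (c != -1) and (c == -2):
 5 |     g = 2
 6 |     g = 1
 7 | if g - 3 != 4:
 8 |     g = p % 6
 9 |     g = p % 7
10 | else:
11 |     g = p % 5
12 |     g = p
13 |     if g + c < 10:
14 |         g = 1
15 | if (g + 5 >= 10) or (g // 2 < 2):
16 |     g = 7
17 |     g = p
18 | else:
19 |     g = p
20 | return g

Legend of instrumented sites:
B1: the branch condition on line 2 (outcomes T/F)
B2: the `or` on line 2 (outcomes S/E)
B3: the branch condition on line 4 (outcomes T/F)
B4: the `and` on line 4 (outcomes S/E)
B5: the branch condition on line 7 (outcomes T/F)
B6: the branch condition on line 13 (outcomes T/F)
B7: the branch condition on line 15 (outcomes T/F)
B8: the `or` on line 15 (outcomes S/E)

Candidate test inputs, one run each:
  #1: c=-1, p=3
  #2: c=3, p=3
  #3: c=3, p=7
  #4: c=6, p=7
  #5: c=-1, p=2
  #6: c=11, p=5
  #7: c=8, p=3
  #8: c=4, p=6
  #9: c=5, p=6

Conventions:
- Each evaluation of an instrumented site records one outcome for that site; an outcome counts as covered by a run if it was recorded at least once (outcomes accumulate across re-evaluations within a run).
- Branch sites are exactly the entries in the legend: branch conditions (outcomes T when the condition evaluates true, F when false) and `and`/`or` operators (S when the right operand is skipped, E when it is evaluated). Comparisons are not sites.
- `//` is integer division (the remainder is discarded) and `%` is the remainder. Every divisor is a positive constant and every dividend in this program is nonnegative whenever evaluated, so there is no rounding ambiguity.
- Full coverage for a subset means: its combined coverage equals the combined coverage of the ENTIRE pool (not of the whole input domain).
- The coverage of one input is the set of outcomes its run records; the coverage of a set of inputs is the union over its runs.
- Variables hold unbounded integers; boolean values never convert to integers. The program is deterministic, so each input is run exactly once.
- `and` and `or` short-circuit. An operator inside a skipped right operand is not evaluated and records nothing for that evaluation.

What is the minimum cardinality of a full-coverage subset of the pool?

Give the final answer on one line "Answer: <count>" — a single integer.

input #1, c=-1, p=3: events B2->S, B1->T, B5->T, B8->E, B7->T; outcomes B1=T, B2=S, B5=T, B7=T, B8=E
input #2, c=3, p=3: events B2->S, B1->T, B5->T, B8->E, B7->T; outcomes B1=T, B2=S, B5=T, B7=T, B8=E
input #3, c=3, p=7: events B2->S, B1->T, B5->F, B6->F, B8->S, B7->T; outcomes B1=T, B2=S, B5=F, B6=F, B7=T, B8=S
input #4, c=6, p=7: events B2->S, B1->T, B5->F, B6->F, B8->S, B7->T; outcomes B1=T, B2=S, B5=F, B6=F, B7=T, B8=S
input #5, c=-1, p=2: events B2->E, B1->F, B4->S, B3->F, B5->T, B8->E, B7->T; outcomes B1=F, B2=E, B3=F, B4=S, B5=T, B7=T, B8=E
input #6, c=11, p=5: events B2->E, B1->T, B5->T, B8->S, B7->T; outcomes B1=T, B2=E, B5=T, B7=T, B8=S
input #7, c=8, p=3: events B2->S, B1->T, B5->T, B8->E, B7->T; outcomes B1=T, B2=S, B5=T, B7=T, B8=E
input #8, c=4, p=6: events B2->S, B1->T, B5->T, B8->S, B7->T; outcomes B1=T, B2=S, B5=T, B7=T, B8=S
input #9, c=5, p=6: events B2->S, B1->T, B5->T, B8->S, B7->T; outcomes B1=T, B2=S, B5=T, B7=T, B8=S
the full pool covers 12 outcomes: B1=T, B1=F, B2=S, B2=E, B3=F, B4=S, B5=T, B5=F, B6=F, B7=T, B8=S, B8=E
checked all size-1 subsets: none covers 12 outcomes (max 7/12)
at size 2, {3, 5} reaches all 12 outcomes; every lexicographically earlier size-2 subset fails

Answer: 2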